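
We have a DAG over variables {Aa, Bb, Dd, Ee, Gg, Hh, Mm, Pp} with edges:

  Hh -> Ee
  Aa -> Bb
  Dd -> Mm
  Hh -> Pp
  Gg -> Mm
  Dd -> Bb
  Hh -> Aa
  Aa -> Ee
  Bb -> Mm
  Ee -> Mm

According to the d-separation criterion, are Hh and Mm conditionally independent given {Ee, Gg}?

Enumerating the 6 paths from Hh to Mm and testing each for blocking by {Ee, Gg}:
Path 1: Hh → Ee → Mm
  Ee is a chain here and Ee is conditioned on, so the path is blocked at Ee.
Path 2: Hh → Ee ← Aa → Bb ← Dd → Mm
  Bb is a collider here and neither Bb nor any of its descendants is conditioned on, so the collider stays closed — the path is blocked at Bb.
Path 3: Hh → Ee ← Aa → Bb → Mm
  Ee is a collider and Ee is conditioned on, which opens it; Aa is a fork and Aa is not conditioned on; Bb is a chain and Bb is not conditioned on — no node blocks this path, so it is active.
Path 4: Hh → Aa → Bb ← Dd → Mm
  Bb is a collider here and neither Bb nor any of its descendants is conditioned on, so the collider stays closed — the path is blocked at Bb.
Path 5: Hh → Aa → Bb → Mm
  Aa is a chain and Aa is not conditioned on; Bb is a chain and Bb is not conditioned on — no node blocks this path, so it is active.
Path 6: Hh → Aa → Ee → Mm
  Ee is a chain here and Ee is conditioned on, so the path is blocked at Ee.
Because an active path exists, Hh and Mm are not d-separated.

No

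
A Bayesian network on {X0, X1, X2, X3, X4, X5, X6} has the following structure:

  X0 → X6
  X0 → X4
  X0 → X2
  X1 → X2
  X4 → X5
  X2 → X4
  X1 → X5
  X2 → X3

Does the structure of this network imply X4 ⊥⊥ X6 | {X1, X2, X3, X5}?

No — X4 and X6 are not d-separated given {X1, X2, X3, X5}.

We examine all 3 paths between X4 and X6:
  1. X4 ← X2 ← X0 → X6 — X2:chain[blocks]; X0:fork[open] ⇒ blocked
  2. X4 ← X0 → X6 — X0:fork[open] ⇒ active
  3. X4 → X5 ← X1 → X2 ← X0 → X6 — X5:collider[open]; X1:fork[blocks]; X2:collider[open]; X0:fork[open] ⇒ blocked
At least one path is unblocked, so d-separation fails.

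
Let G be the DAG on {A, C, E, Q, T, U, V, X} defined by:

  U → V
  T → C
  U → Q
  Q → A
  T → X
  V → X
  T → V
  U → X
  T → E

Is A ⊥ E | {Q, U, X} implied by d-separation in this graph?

Yes

We examine all 4 paths between A and E:
Path 1: A ← Q ← U → V → X ← T → E
  Q is a chain here and Q is conditioned on, so the path is blocked at Q.
Path 2: A ← Q ← U → V ← T → E
  Q is a chain here and Q is conditioned on, so the path is blocked at Q.
Path 3: A ← Q ← U → X ← V ← T → E
  Q is a chain here and Q is conditioned on, so the path is blocked at Q.
Path 4: A ← Q ← U → X ← T → E
  Q is a chain here and Q is conditioned on, so the path is blocked at Q.
All paths are blocked; A ⊥ E | {Q, U, X} holds.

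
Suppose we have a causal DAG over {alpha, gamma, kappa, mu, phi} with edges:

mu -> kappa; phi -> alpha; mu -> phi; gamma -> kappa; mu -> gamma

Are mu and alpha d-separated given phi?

Yes

There is one path between mu and alpha:
  1. mu → phi → alpha — phi:chain[blocks] ⇒ blocked
All paths are blocked; mu ⊥ alpha | {phi} holds.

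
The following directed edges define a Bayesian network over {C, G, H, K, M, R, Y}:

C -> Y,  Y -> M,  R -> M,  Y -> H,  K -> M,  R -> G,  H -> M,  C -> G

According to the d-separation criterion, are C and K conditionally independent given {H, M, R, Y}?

Yes

There are 3 undirected paths between C and K; checking each against the conditioning set {H, M, R, Y}:
Path 1: C → G ← R → M ← K
  G is a collider here and neither G nor any of its descendants is conditioned on, so the collider stays closed — the path is blocked at G.
Path 2: C → Y → H → M ← K
  Y is a chain here and Y is conditioned on, so the path is blocked at Y.
Path 3: C → Y → M ← K
  Y is a chain here and Y is conditioned on, so the path is blocked at Y.
Every path is blocked, so C and K are d-separated given {H, M, R, Y}.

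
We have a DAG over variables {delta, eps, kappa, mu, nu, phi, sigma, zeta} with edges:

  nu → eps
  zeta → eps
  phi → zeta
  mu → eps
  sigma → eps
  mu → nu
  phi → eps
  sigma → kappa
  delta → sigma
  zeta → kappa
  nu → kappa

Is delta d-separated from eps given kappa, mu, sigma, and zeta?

Enumerating the 5 paths from delta to eps and testing each for blocking by {kappa, mu, sigma, zeta}:
Path 1: delta → sigma → eps
  sigma is a chain here and sigma is conditioned on, so the path is blocked at sigma.
Path 2: delta → sigma → kappa ← zeta → eps
  sigma is a chain here and sigma is conditioned on, so the path is blocked at sigma.
Path 3: delta → sigma → kappa ← zeta ← phi → eps
  sigma is a chain here and sigma is conditioned on, so the path is blocked at sigma.
Path 4: delta → sigma → kappa ← nu → eps
  sigma is a chain here and sigma is conditioned on, so the path is blocked at sigma.
Path 5: delta → sigma → kappa ← nu ← mu → eps
  sigma is a chain here and sigma is conditioned on, so the path is blocked at sigma.
Since every path is blocked, d-separation holds.

Yes — delta and eps are d-separated given {kappa, mu, sigma, zeta}.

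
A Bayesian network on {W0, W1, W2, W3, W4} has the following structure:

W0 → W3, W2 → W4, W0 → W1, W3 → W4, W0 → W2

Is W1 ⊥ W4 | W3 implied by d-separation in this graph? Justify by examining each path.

No — W1 and W4 are not d-separated given {W3}.

There are 2 undirected paths between W1 and W4; checking each against the conditioning set {W3}:
Path 1: W1 ← W0 → W3 → W4
  W3 is a chain here and W3 is conditioned on, so the path is blocked at W3.
Path 2: W1 ← W0 → W2 → W4
  W0 is a fork and W0 is not conditioned on; W2 is a chain and W2 is not conditioned on — no node blocks this path, so it is active.
Since the path W1 ← W0 → W2 → W4 is active, W1 and W4 are not d-separated given {W3}.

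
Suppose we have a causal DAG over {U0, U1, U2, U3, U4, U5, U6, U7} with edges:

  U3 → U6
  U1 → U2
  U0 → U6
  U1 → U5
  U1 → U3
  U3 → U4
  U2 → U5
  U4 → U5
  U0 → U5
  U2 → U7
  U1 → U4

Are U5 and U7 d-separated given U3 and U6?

No

6 paths connect U5 and U7; each must be blocked for d-separation to hold:
Path 1: U5 ← U2 → U7
  U2 is a fork and U2 is not conditioned on — no node blocks this path, so it is active.
Path 2: U5 ← U1 → U2 → U7
  U1 is a fork and U1 is not conditioned on; U2 is a chain and U2 is not conditioned on — no node blocks this path, so it is active.
Path 3: U5 ← U4 ← U1 → U2 → U7
  U4 is a chain and U4 is not conditioned on; U1 is a fork and U1 is not conditioned on; U2 is a chain and U2 is not conditioned on — no node blocks this path, so it is active.
Path 4: U5 ← U4 ← U3 ← U1 → U2 → U7
  U3 is a chain here and U3 is conditioned on, so the path is blocked at U3.
Path 5: U5 ← U0 → U6 ← U3 ← U1 → U2 → U7
  U3 is a chain here and U3 is conditioned on, so the path is blocked at U3.
Path 6: U5 ← U0 → U6 ← U3 → U4 ← U1 → U2 → U7
  U3 is a fork here and U3 is conditioned on, so the path is blocked at U3.
Since the path U5 ← U2 → U7 is active, U5 and U7 are not d-separated given {U3, U6}.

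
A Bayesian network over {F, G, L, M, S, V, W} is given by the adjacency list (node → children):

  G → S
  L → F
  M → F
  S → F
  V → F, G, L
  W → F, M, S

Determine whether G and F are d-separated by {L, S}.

Enumerating the 5 paths from G to F and testing each for blocking by {L, S}:
Path 1: G → S → F
  S is a chain here and S is conditioned on, so the path is blocked at S.
Path 2: G → S ← W → F
  S is a collider and S is conditioned on, which opens it; W is a fork and W is not conditioned on — no node blocks this path, so it is active.
Path 3: G → S ← W → M → F
  S is a collider and S is conditioned on, which opens it; W is a fork and W is not conditioned on; M is a chain and M is not conditioned on — no node blocks this path, so it is active.
Path 4: G ← V → F
  V is a fork and V is not conditioned on — no node blocks this path, so it is active.
Path 5: G ← V → L → F
  L is a chain here and L is conditioned on, so the path is blocked at L.
Because an active path exists, G and F are not d-separated.

No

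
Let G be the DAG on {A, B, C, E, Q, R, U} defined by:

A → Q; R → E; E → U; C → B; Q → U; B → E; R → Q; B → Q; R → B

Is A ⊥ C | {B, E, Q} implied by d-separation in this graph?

Enumerating the 5 paths from A to C and testing each for blocking by {B, E, Q}:
  1. A → Q → U ← E ← B ← C — Q:chain[blocks]; U:collider[blocks]; E:chain[blocks]; B:chain[blocks] ⇒ blocked
  2. A → Q → U ← E ← R → B ← C — Q:chain[blocks]; U:collider[blocks]; E:chain[blocks]; R:fork[open]; B:collider[open] ⇒ blocked
  3. A → Q ← B ← C — Q:collider[open]; B:chain[blocks] ⇒ blocked
  4. A → Q ← R → B ← C — Q:collider[open]; R:fork[open]; B:collider[open] ⇒ active
  5. A → Q ← R → E ← B ← C — Q:collider[open]; R:fork[open]; E:collider[open]; B:chain[blocks] ⇒ blocked
Because an active path exists, A and C are not d-separated.

No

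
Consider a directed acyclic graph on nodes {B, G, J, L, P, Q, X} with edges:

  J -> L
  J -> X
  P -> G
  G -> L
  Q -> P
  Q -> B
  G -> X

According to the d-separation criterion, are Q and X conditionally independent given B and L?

Enumerating the 2 paths from Q to X and testing each for blocking by {B, L}:
Path 1: Q → P → G → X
  P is a chain and P is not conditioned on; G is a chain and G is not conditioned on — no node blocks this path, so it is active.
Path 2: Q → P → G → L ← J → X
  P is a chain and P is not conditioned on; G is a chain and G is not conditioned on; L is a collider and L is conditioned on, which opens it; J is a fork and J is not conditioned on — no node blocks this path, so it is active.
Since the path Q → P → G → X is active, Q and X are not d-separated given {B, L}.

No — Q and X are not d-separated given {B, L}.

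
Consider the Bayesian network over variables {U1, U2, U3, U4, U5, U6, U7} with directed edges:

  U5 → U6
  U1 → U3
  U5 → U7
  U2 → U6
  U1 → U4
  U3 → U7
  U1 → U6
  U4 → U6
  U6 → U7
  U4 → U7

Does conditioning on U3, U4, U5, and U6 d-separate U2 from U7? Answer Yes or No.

Yes

Enumerating the 6 paths from U2 to U7 and testing each for blocking by {U3, U4, U5, U6}:
Path 1: U2 → U6 → U7
  U6 is a chain here and U6 is conditioned on, so the path is blocked at U6.
Path 2: U2 → U6 ← U1 → U3 → U7
  U3 is a chain here and U3 is conditioned on, so the path is blocked at U3.
Path 3: U2 → U6 ← U1 → U4 → U7
  U4 is a chain here and U4 is conditioned on, so the path is blocked at U4.
Path 4: U2 → U6 ← U5 → U7
  U5 is a fork here and U5 is conditioned on, so the path is blocked at U5.
Path 5: U2 → U6 ← U4 → U7
  U4 is a fork here and U4 is conditioned on, so the path is blocked at U4.
Path 6: U2 → U6 ← U4 ← U1 → U3 → U7
  U4 is a chain here and U4 is conditioned on, so the path is blocked at U4.
Since every path is blocked, d-separation holds.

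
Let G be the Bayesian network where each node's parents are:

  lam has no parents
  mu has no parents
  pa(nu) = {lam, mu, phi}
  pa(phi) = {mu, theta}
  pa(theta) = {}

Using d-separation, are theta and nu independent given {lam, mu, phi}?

Yes

We examine all 2 paths between theta and nu:
  1. theta → phi → nu — phi:chain[blocks] ⇒ blocked
  2. theta → phi ← mu → nu — phi:collider[open]; mu:fork[blocks] ⇒ blocked
Every path is blocked, so theta and nu are d-separated given {lam, mu, phi}.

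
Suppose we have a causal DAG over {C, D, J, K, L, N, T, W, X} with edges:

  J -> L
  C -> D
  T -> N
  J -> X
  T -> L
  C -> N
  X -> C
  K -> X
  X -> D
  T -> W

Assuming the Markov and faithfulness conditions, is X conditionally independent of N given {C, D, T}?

3 paths connect X and N; each must be blocked for d-separation to hold:
Path 1: X ← J → L ← T → N
  L is a collider here and neither L nor any of its descendants is conditioned on, so the collider stays closed — the path is blocked at L.
Path 2: X → C → N
  C is a chain here and C is conditioned on, so the path is blocked at C.
Path 3: X → D ← C → N
  C is a fork here and C is conditioned on, so the path is blocked at C.
Every path is blocked, so X and N are d-separated given {C, D, T}.

Yes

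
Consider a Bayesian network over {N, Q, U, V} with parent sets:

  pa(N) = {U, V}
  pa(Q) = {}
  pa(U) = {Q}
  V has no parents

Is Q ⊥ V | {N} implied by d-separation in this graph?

Only one path connects Q and V:
  1. Q → U → N ← V — U:chain[open]; N:collider[open] ⇒ active
Since the path Q → U → N ← V is active, Q and V are not d-separated given {N}.

No — Q and V are not d-separated given {N}.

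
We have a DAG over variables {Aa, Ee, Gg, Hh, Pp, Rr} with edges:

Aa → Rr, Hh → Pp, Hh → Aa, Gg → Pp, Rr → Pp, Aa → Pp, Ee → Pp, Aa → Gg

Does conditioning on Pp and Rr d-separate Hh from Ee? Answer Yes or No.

Enumerating the 4 paths from Hh to Ee and testing each for blocking by {Pp, Rr}:
Path 1: Hh → Pp ← Ee
  Pp is a collider and Pp is conditioned on, which opens it — no node blocks this path, so it is active.
Path 2: Hh → Aa → Rr → Pp ← Ee
  Rr is a chain here and Rr is conditioned on, so the path is blocked at Rr.
Path 3: Hh → Aa → Gg → Pp ← Ee
  Aa is a chain and Aa is not conditioned on; Gg is a chain and Gg is not conditioned on; Pp is a collider and Pp is conditioned on, which opens it — no node blocks this path, so it is active.
Path 4: Hh → Aa → Pp ← Ee
  Aa is a chain and Aa is not conditioned on; Pp is a collider and Pp is conditioned on, which opens it — no node blocks this path, so it is active.
Since the path Hh → Pp ← Ee is active, Hh and Ee are not d-separated given {Pp, Rr}.

No — Hh and Ee are not d-separated given {Pp, Rr}.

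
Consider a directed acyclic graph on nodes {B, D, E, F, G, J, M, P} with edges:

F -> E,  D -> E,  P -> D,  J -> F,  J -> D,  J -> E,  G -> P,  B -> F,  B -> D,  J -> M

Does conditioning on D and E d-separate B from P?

We examine all 5 paths between B and P:
Path 1: B → F → E ← J → D ← P
  F is a chain and F is not conditioned on; E is a collider and E is conditioned on, which opens it; J is a fork and J is not conditioned on; D is a collider and D is conditioned on, which opens it — no node blocks this path, so it is active.
Path 2: B → F → E ← D ← P
  D is a chain here and D is conditioned on, so the path is blocked at D.
Path 3: B → F ← J → E ← D ← P
  D is a chain here and D is conditioned on, so the path is blocked at D.
Path 4: B → F ← J → D ← P
  F is a collider and its descendant E is conditioned on, which opens it; J is a fork and J is not conditioned on; D is a collider and D is conditioned on, which opens it — no node blocks this path, so it is active.
Path 5: B → D ← P
  D is a collider and D is conditioned on, which opens it — no node blocks this path, so it is active.
Since the path B → F → E ← J → D ← P is active, B and P are not d-separated given {D, E}.

No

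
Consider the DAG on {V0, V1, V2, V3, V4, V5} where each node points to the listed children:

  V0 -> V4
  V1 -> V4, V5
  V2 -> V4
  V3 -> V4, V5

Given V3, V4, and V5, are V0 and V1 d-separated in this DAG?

We examine all 2 paths between V0 and V1:
Path 1: V0 → V4 ← V1
  V4 is a collider and V4 is conditioned on, which opens it — no node blocks this path, so it is active.
Path 2: V0 → V4 ← V3 → V5 ← V1
  V3 is a fork here and V3 is conditioned on, so the path is blocked at V3.
Because an active path exists, V0 and V1 are not d-separated.

No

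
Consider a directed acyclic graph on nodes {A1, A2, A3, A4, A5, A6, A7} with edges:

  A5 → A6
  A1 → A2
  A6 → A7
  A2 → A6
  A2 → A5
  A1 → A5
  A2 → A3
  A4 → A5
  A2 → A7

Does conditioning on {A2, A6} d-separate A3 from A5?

4 paths connect A3 and A5; each must be blocked for d-separation to hold:
Path 1: A3 ← A2 → A5
  A2 is a fork here and A2 is conditioned on, so the path is blocked at A2.
Path 2: A3 ← A2 ← A1 → A5
  A2 is a chain here and A2 is conditioned on, so the path is blocked at A2.
Path 3: A3 ← A2 → A7 ← A6 ← A5
  A2 is a fork here and A2 is conditioned on, so the path is blocked at A2.
Path 4: A3 ← A2 → A6 ← A5
  A2 is a fork here and A2 is conditioned on, so the path is blocked at A2.
All paths are blocked; A3 ⊥ A5 | {A2, A6} holds.

Yes — A3 and A5 are d-separated given {A2, A6}.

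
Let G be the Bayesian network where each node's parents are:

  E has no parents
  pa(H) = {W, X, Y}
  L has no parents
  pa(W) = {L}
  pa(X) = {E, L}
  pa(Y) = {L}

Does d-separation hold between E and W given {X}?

No — E and W are not d-separated given {X}.

There are 4 undirected paths between E and W; checking each against the conditioning set {X}:
  1. E → X → H ← W — X:chain[blocks]; H:collider[blocks] ⇒ blocked
  2. E → X → H ← Y ← L → W — X:chain[blocks]; H:collider[blocks]; Y:chain[open]; L:fork[open] ⇒ blocked
  3. E → X ← L → W — X:collider[open]; L:fork[open] ⇒ active
  4. E → X ← L → Y → H ← W — X:collider[open]; L:fork[open]; Y:chain[open]; H:collider[blocks] ⇒ blocked
Since the path E → X ← L → W is active, E and W are not d-separated given {X}.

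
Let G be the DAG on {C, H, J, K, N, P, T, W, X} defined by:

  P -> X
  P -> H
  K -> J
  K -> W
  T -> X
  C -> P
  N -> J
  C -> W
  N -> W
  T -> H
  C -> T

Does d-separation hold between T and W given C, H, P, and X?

3 paths connect T and W; each must be blocked for d-separation to hold:
  1. T → X ← P ← C → W — X:collider[open]; P:chain[blocks]; C:fork[blocks] ⇒ blocked
  2. T → H ← P ← C → W — H:collider[open]; P:chain[blocks]; C:fork[blocks] ⇒ blocked
  3. T ← C → W — C:fork[blocks] ⇒ blocked
Since every path is blocked, d-separation holds.

Yes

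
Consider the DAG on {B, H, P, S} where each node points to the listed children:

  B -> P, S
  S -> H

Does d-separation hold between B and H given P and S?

There is one path between B and H:
Path 1: B → S → H
  S is a chain here and S is conditioned on, so the path is blocked at S.
Every path is blocked, so B and H are d-separated given {P, S}.

Yes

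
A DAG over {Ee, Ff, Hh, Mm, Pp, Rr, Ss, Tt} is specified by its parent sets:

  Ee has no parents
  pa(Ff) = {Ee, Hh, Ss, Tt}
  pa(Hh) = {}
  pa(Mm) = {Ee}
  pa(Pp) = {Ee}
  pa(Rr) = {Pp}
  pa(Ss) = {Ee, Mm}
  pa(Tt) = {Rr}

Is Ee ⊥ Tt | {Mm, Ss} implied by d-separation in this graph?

No

4 paths connect Ee and Tt; each must be blocked for d-separation to hold:
Path 1: Ee → Pp → Rr → Tt
  Pp is a chain and Pp is not conditioned on; Rr is a chain and Rr is not conditioned on — no node blocks this path, so it is active.
Path 2: Ee → Mm → Ss → Ff ← Tt
  Mm is a chain here and Mm is conditioned on, so the path is blocked at Mm.
Path 3: Ee → Ss → Ff ← Tt
  Ss is a chain here and Ss is conditioned on, so the path is blocked at Ss.
Path 4: Ee → Ff ← Tt
  Ff is a collider here and neither Ff nor any of its descendants is conditioned on, so the collider stays closed — the path is blocked at Ff.
At least one path is unblocked, so d-separation fails.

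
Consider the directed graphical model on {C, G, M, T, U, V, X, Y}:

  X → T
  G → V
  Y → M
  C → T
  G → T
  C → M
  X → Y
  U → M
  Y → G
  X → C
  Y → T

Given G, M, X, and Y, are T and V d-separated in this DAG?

Yes

There are 6 undirected paths between T and V; checking each against the conditioning set {G, M, X, Y}:
  1. T ← G → V — G:fork[blocks] ⇒ blocked
  2. T ← Y → G → V — Y:fork[blocks]; G:chain[blocks] ⇒ blocked
  3. T ← X → Y → G → V — X:fork[blocks]; Y:chain[blocks]; G:chain[blocks] ⇒ blocked
  4. T ← X → C → M ← Y → G → V — X:fork[blocks]; C:chain[open]; M:collider[open]; Y:fork[blocks]; G:chain[blocks] ⇒ blocked
  5. T ← C → M ← Y → G → V — C:fork[open]; M:collider[open]; Y:fork[blocks]; G:chain[blocks] ⇒ blocked
  6. T ← C ← X → Y → G → V — C:chain[open]; X:fork[blocks]; Y:chain[blocks]; G:chain[blocks] ⇒ blocked
Since every path is blocked, d-separation holds.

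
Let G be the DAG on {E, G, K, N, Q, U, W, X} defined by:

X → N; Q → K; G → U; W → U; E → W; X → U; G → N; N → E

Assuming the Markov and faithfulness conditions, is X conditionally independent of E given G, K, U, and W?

There are 4 undirected paths between X and E; checking each against the conditioning set {G, K, U, W}:
Path 1: X → U ← W ← E
  W is a chain here and W is conditioned on, so the path is blocked at W.
Path 2: X → U ← G → N → E
  G is a fork here and G is conditioned on, so the path is blocked at G.
Path 3: X → N ← G → U ← W ← E
  G is a fork here and G is conditioned on, so the path is blocked at G.
Path 4: X → N → E
  N is a chain and N is not conditioned on — no node blocks this path, so it is active.
At least one path is unblocked, so d-separation fails.

No — X and E are not d-separated given {G, K, U, W}.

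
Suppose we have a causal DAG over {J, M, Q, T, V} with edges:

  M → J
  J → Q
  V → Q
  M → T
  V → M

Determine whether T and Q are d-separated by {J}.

No

2 paths connect T and Q; each must be blocked for d-separation to hold:
Path 1: T ← M → J → Q
  J is a chain here and J is conditioned on, so the path is blocked at J.
Path 2: T ← M ← V → Q
  M is a chain and M is not conditioned on; V is a fork and V is not conditioned on — no node blocks this path, so it is active.
Since the path T ← M ← V → Q is active, T and Q are not d-separated given {J}.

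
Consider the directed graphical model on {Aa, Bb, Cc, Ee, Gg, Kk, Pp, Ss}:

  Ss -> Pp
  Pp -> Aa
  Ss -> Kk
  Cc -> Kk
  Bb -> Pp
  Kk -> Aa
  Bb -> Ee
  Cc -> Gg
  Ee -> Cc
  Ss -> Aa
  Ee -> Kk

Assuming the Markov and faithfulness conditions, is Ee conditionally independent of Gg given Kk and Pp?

There are 6 undirected paths between Ee and Gg; checking each against the conditioning set {Kk, Pp}:
Path 1: Ee ← Bb → Pp ← Ss → Kk ← Cc → Gg
  Bb is a fork and Bb is not conditioned on; Pp is a collider and Pp is conditioned on, which opens it; Ss is a fork and Ss is not conditioned on; Kk is a collider and Kk is conditioned on, which opens it; Cc is a fork and Cc is not conditioned on — no node blocks this path, so it is active.
Path 2: Ee ← Bb → Pp ← Ss → Aa ← Kk ← Cc → Gg
  Aa is a collider here and neither Aa nor any of its descendants is conditioned on, so the collider stays closed — the path is blocked at Aa.
Path 3: Ee ← Bb → Pp → Aa ← Ss → Kk ← Cc → Gg
  Pp is a chain here and Pp is conditioned on, so the path is blocked at Pp.
Path 4: Ee ← Bb → Pp → Aa ← Kk ← Cc → Gg
  Pp is a chain here and Pp is conditioned on, so the path is blocked at Pp.
Path 5: Ee → Kk ← Cc → Gg
  Kk is a collider and Kk is conditioned on, which opens it; Cc is a fork and Cc is not conditioned on — no node blocks this path, so it is active.
Path 6: Ee → Cc → Gg
  Cc is a chain and Cc is not conditioned on — no node blocks this path, so it is active.
Because an active path exists, Ee and Gg are not d-separated.

No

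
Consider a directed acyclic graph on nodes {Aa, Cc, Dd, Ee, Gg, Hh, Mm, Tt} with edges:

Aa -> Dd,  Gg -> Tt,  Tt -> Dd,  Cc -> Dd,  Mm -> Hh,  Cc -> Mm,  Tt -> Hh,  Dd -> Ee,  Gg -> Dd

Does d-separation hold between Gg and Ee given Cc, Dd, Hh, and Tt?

We examine all 3 paths between Gg and Ee:
Path 1: Gg → Tt → Dd → Ee
  Tt is a chain here and Tt is conditioned on, so the path is blocked at Tt.
Path 2: Gg → Tt → Hh ← Mm ← Cc → Dd → Ee
  Tt is a chain here and Tt is conditioned on, so the path is blocked at Tt.
Path 3: Gg → Dd → Ee
  Dd is a chain here and Dd is conditioned on, so the path is blocked at Dd.
Since every path is blocked, d-separation holds.

Yes — Gg and Ee are d-separated given {Cc, Dd, Hh, Tt}.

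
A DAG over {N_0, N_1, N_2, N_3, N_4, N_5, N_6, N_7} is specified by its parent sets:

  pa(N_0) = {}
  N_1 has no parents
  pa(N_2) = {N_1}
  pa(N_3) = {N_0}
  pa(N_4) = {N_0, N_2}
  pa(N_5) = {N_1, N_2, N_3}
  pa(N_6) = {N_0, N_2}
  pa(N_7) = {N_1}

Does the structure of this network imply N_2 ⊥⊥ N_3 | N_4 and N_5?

No — N_2 and N_3 are not d-separated given {N_4, N_5}.

There are 4 undirected paths between N_2 and N_3; checking each against the conditioning set {N_4, N_5}:
Path 1: N_2 ← N_1 → N_5 ← N_3
  N_1 is a fork and N_1 is not conditioned on; N_5 is a collider and N_5 is conditioned on, which opens it — no node blocks this path, so it is active.
Path 2: N_2 → N_5 ← N_3
  N_5 is a collider and N_5 is conditioned on, which opens it — no node blocks this path, so it is active.
Path 3: N_2 → N_6 ← N_0 → N_3
  N_6 is a collider here and neither N_6 nor any of its descendants is conditioned on, so the collider stays closed — the path is blocked at N_6.
Path 4: N_2 → N_4 ← N_0 → N_3
  N_4 is a collider and N_4 is conditioned on, which opens it; N_0 is a fork and N_0 is not conditioned on — no node blocks this path, so it is active.
Because an active path exists, N_2 and N_3 are not d-separated.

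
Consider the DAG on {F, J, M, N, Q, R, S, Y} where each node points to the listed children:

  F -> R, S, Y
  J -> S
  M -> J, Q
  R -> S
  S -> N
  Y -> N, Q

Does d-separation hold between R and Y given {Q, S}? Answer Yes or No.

There are 6 undirected paths between R and Y; checking each against the conditioning set {Q, S}:
Path 1: R → S ← J ← M → Q ← Y
  S is a collider and S is conditioned on, which opens it; J is a chain and J is not conditioned on; M is a fork and M is not conditioned on; Q is a collider and Q is conditioned on, which opens it — no node blocks this path, so it is active.
Path 2: R → S ← F → Y
  S is a collider and S is conditioned on, which opens it; F is a fork and F is not conditioned on — no node blocks this path, so it is active.
Path 3: R → S → N ← Y
  S is a chain here and S is conditioned on, so the path is blocked at S.
Path 4: R ← F → S ← J ← M → Q ← Y
  F is a fork and F is not conditioned on; S is a collider and S is conditioned on, which opens it; J is a chain and J is not conditioned on; M is a fork and M is not conditioned on; Q is a collider and Q is conditioned on, which opens it — no node blocks this path, so it is active.
Path 5: R ← F → S → N ← Y
  S is a chain here and S is conditioned on, so the path is blocked at S.
Path 6: R ← F → Y
  F is a fork and F is not conditioned on — no node blocks this path, so it is active.
At least one path is unblocked, so d-separation fails.

No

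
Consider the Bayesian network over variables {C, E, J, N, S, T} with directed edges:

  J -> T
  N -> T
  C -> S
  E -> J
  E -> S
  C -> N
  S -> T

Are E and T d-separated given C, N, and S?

No

We examine all 3 paths between E and T:
Path 1: E → J → T
  J is a chain and J is not conditioned on — no node blocks this path, so it is active.
Path 2: E → S ← C → N → T
  C is a fork here and C is conditioned on, so the path is blocked at C.
Path 3: E → S → T
  S is a chain here and S is conditioned on, so the path is blocked at S.
Since the path E → J → T is active, E and T are not d-separated given {C, N, S}.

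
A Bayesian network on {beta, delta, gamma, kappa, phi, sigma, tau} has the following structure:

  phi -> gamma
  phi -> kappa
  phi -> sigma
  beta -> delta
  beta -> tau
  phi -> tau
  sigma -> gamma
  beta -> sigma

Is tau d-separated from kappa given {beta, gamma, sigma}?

No

We examine all 3 paths between tau and kappa:
  1. tau ← beta → sigma → gamma ← phi → kappa — beta:fork[blocks]; sigma:chain[blocks]; gamma:collider[open]; phi:fork[open] ⇒ blocked
  2. tau ← beta → sigma ← phi → kappa — beta:fork[blocks]; sigma:collider[open]; phi:fork[open] ⇒ blocked
  3. tau ← phi → kappa — phi:fork[open] ⇒ active
Since the path tau ← phi → kappa is active, tau and kappa are not d-separated given {beta, gamma, sigma}.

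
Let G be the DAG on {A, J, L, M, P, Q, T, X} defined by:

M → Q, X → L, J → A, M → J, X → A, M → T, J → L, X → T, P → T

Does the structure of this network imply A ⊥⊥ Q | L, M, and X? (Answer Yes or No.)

Yes — A and Q are d-separated given {L, M, X}.

Enumerating the 4 paths from A to Q and testing each for blocking by {L, M, X}:
Path 1: A ← X → L ← J ← M → Q
  X is a fork here and X is conditioned on, so the path is blocked at X.
Path 2: A ← X → T ← M → Q
  X is a fork here and X is conditioned on, so the path is blocked at X.
Path 3: A ← J → L ← X → T ← M → Q
  X is a fork here and X is conditioned on, so the path is blocked at X.
Path 4: A ← J ← M → Q
  M is a fork here and M is conditioned on, so the path is blocked at M.
Every path is blocked, so A and Q are d-separated given {L, M, X}.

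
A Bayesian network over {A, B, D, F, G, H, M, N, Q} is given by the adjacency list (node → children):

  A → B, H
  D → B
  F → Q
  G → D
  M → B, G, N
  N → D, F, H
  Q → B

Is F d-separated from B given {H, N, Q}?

We examine all 6 paths between F and B:
Path 1: F → Q → B
  Q is a chain here and Q is conditioned on, so the path is blocked at Q.
Path 2: F ← N ← M → G → D → B
  N is a chain here and N is conditioned on, so the path is blocked at N.
Path 3: F ← N ← M → B
  N is a chain here and N is conditioned on, so the path is blocked at N.
Path 4: F ← N → H ← A → B
  N is a fork here and N is conditioned on, so the path is blocked at N.
Path 5: F ← N → D ← G ← M → B
  N is a fork here and N is conditioned on, so the path is blocked at N.
Path 6: F ← N → D → B
  N is a fork here and N is conditioned on, so the path is blocked at N.
Every path is blocked, so F and B are d-separated given {H, N, Q}.

Yes — F and B are d-separated given {H, N, Q}.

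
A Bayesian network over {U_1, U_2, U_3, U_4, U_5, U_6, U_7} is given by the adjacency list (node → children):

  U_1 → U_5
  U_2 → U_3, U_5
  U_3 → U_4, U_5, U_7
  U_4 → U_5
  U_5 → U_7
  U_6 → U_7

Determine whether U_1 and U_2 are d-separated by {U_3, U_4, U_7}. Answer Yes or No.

No — U_1 and U_2 are not d-separated given {U_3, U_4, U_7}.

We examine all 4 paths between U_1 and U_2:
  1. U_1 → U_5 ← U_3 ← U_2 — U_5:collider[open]; U_3:chain[blocks] ⇒ blocked
  2. U_1 → U_5 → U_7 ← U_3 ← U_2 — U_5:chain[open]; U_7:collider[open]; U_3:chain[blocks] ⇒ blocked
  3. U_1 → U_5 ← U_2 — U_5:collider[open] ⇒ active
  4. U_1 → U_5 ← U_4 ← U_3 ← U_2 — U_5:collider[open]; U_4:chain[blocks]; U_3:chain[blocks] ⇒ blocked
At least one path is unblocked, so d-separation fails.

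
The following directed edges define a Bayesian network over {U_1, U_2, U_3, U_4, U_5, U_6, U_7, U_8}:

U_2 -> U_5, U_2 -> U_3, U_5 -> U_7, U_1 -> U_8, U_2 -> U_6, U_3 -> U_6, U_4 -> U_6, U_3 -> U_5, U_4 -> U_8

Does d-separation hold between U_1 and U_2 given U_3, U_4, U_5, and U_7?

There are 3 undirected paths between U_1 and U_2; checking each against the conditioning set {U_3, U_4, U_5, U_7}:
Path 1: U_1 → U_8 ← U_4 → U_6 ← U_3 → U_5 ← U_2
  U_8 is a collider here and neither U_8 nor any of its descendants is conditioned on, so the collider stays closed — the path is blocked at U_8.
Path 2: U_1 → U_8 ← U_4 → U_6 ← U_3 ← U_2
  U_8 is a collider here and neither U_8 nor any of its descendants is conditioned on, so the collider stays closed — the path is blocked at U_8.
Path 3: U_1 → U_8 ← U_4 → U_6 ← U_2
  U_8 is a collider here and neither U_8 nor any of its descendants is conditioned on, so the collider stays closed — the path is blocked at U_8.
Since every path is blocked, d-separation holds.

Yes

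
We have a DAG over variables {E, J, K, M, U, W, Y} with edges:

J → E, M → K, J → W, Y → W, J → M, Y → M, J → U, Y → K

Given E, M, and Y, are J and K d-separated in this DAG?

We examine all 4 paths between J and K:
Path 1: J → W ← Y → K
  W is a collider here and neither W nor any of its descendants is conditioned on, so the collider stays closed — the path is blocked at W.
Path 2: J → W ← Y → M → K
  W is a collider here and neither W nor any of its descendants is conditioned on, so the collider stays closed — the path is blocked at W.
Path 3: J → M → K
  M is a chain here and M is conditioned on, so the path is blocked at M.
Path 4: J → M ← Y → K
  Y is a fork here and Y is conditioned on, so the path is blocked at Y.
Every path is blocked, so J and K are d-separated given {E, M, Y}.

Yes — J and K are d-separated given {E, M, Y}.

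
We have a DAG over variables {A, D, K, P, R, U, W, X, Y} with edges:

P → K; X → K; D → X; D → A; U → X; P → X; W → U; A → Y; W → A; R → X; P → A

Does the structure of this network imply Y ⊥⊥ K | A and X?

Enumerating the 6 paths from Y to K and testing each for blocking by {A, X}:
Path 1: Y ← A ← W → U → X ← P → K
  A is a chain here and A is conditioned on, so the path is blocked at A.
Path 2: Y ← A ← W → U → X → K
  A is a chain here and A is conditioned on, so the path is blocked at A.
Path 3: Y ← A ← D → X ← P → K
  A is a chain here and A is conditioned on, so the path is blocked at A.
Path 4: Y ← A ← D → X → K
  A is a chain here and A is conditioned on, so the path is blocked at A.
Path 5: Y ← A ← P → K
  A is a chain here and A is conditioned on, so the path is blocked at A.
Path 6: Y ← A ← P → X → K
  A is a chain here and A is conditioned on, so the path is blocked at A.
Since every path is blocked, d-separation holds.

Yes — Y and K are d-separated given {A, X}.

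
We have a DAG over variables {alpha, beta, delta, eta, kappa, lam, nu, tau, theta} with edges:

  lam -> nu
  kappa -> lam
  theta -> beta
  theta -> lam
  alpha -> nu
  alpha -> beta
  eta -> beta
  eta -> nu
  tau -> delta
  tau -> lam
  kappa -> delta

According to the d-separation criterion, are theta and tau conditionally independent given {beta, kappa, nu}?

No

6 paths connect theta and tau; each must be blocked for d-separation to hold:
Path 1: theta → lam ← tau
  lam is a collider and its descendant nu is conditioned on, which opens it — no node blocks this path, so it is active.
Path 2: theta → lam ← kappa → delta ← tau
  kappa is a fork here and kappa is conditioned on, so the path is blocked at kappa.
Path 3: theta → beta ← eta → nu ← lam ← tau
  beta is a collider and beta is conditioned on, which opens it; eta is a fork and eta is not conditioned on; nu is a collider and nu is conditioned on, which opens it; lam is a chain and lam is not conditioned on — no node blocks this path, so it is active.
Path 4: theta → beta ← eta → nu ← lam ← kappa → delta ← tau
  kappa is a fork here and kappa is conditioned on, so the path is blocked at kappa.
Path 5: theta → beta ← alpha → nu ← lam ← tau
  beta is a collider and beta is conditioned on, which opens it; alpha is a fork and alpha is not conditioned on; nu is a collider and nu is conditioned on, which opens it; lam is a chain and lam is not conditioned on — no node blocks this path, so it is active.
Path 6: theta → beta ← alpha → nu ← lam ← kappa → delta ← tau
  kappa is a fork here and kappa is conditioned on, so the path is blocked at kappa.
At least one path is unblocked, so d-separation fails.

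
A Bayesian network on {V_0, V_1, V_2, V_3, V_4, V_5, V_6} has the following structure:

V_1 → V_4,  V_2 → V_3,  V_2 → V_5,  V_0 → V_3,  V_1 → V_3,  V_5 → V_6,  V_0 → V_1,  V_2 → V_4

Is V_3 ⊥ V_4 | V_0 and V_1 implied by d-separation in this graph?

Enumerating the 3 paths from V_3 to V_4 and testing each for blocking by {V_0, V_1}:
Path 1: V_3 ← V_0 → V_1 → V_4
  V_0 is a fork here and V_0 is conditioned on, so the path is blocked at V_0.
Path 2: V_3 ← V_1 → V_4
  V_1 is a fork here and V_1 is conditioned on, so the path is blocked at V_1.
Path 3: V_3 ← V_2 → V_4
  V_2 is a fork and V_2 is not conditioned on — no node blocks this path, so it is active.
Because an active path exists, V_3 and V_4 are not d-separated.

No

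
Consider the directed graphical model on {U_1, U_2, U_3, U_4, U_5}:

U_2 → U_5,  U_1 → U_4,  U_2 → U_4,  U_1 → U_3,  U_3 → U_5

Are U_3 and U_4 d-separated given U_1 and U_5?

No

Enumerating the 2 paths from U_3 to U_4 and testing each for blocking by {U_1, U_5}:
Path 1: U_3 → U_5 ← U_2 → U_4
  U_5 is a collider and U_5 is conditioned on, which opens it; U_2 is a fork and U_2 is not conditioned on — no node blocks this path, so it is active.
Path 2: U_3 ← U_1 → U_4
  U_1 is a fork here and U_1 is conditioned on, so the path is blocked at U_1.
At least one path is unblocked, so d-separation fails.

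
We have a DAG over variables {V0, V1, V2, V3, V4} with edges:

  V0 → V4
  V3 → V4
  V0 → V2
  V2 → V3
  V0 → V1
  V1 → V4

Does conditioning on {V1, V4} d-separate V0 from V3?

There are 3 undirected paths between V0 and V3; checking each against the conditioning set {V1, V4}:
Path 1: V0 → V2 → V3
  V2 is a chain and V2 is not conditioned on — no node blocks this path, so it is active.
Path 2: V0 → V1 → V4 ← V3
  V1 is a chain here and V1 is conditioned on, so the path is blocked at V1.
Path 3: V0 → V4 ← V3
  V4 is a collider and V4 is conditioned on, which opens it — no node blocks this path, so it is active.
At least one path is unblocked, so d-separation fails.

No — V0 and V3 are not d-separated given {V1, V4}.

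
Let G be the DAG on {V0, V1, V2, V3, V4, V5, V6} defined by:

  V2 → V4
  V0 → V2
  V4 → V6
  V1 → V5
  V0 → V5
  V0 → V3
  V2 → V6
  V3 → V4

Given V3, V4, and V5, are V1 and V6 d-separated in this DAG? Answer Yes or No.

Enumerating the 4 paths from V1 to V6 and testing each for blocking by {V3, V4, V5}:
  1. V1 → V5 ← V0 → V3 → V4 ← V2 → V6 — V5:collider[open]; V0:fork[open]; V3:chain[blocks]; V4:collider[open]; V2:fork[open] ⇒ blocked
  2. V1 → V5 ← V0 → V3 → V4 → V6 — V5:collider[open]; V0:fork[open]; V3:chain[blocks]; V4:chain[blocks] ⇒ blocked
  3. V1 → V5 ← V0 → V2 → V4 → V6 — V5:collider[open]; V0:fork[open]; V2:chain[open]; V4:chain[blocks] ⇒ blocked
  4. V1 → V5 ← V0 → V2 → V6 — V5:collider[open]; V0:fork[open]; V2:chain[open] ⇒ active
Since the path V1 → V5 ← V0 → V2 → V6 is active, V1 and V6 are not d-separated given {V3, V4, V5}.

No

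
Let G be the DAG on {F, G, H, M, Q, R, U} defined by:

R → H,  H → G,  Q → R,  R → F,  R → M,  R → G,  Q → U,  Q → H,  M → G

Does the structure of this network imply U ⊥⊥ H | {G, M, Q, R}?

Yes

4 paths connect U and H; each must be blocked for d-separation to hold:
Path 1: U ← Q → R → G ← H
  Q is a fork here and Q is conditioned on, so the path is blocked at Q.
Path 2: U ← Q → R → H
  Q is a fork here and Q is conditioned on, so the path is blocked at Q.
Path 3: U ← Q → R → M → G ← H
  Q is a fork here and Q is conditioned on, so the path is blocked at Q.
Path 4: U ← Q → H
  Q is a fork here and Q is conditioned on, so the path is blocked at Q.
Since every path is blocked, d-separation holds.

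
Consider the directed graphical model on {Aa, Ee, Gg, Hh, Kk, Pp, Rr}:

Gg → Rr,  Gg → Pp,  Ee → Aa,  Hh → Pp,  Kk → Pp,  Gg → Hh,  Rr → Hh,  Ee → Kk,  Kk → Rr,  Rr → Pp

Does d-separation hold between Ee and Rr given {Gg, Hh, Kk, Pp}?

Yes

There are 6 undirected paths between Ee and Rr; checking each against the conditioning set {Gg, Hh, Kk, Pp}:
Path 1: Ee → Kk → Pp ← Hh ← Gg → Rr
  Kk is a chain here and Kk is conditioned on, so the path is blocked at Kk.
Path 2: Ee → Kk → Pp ← Hh ← Rr
  Kk is a chain here and Kk is conditioned on, so the path is blocked at Kk.
Path 3: Ee → Kk → Pp ← Gg → Hh ← Rr
  Kk is a chain here and Kk is conditioned on, so the path is blocked at Kk.
Path 4: Ee → Kk → Pp ← Gg → Rr
  Kk is a chain here and Kk is conditioned on, so the path is blocked at Kk.
Path 5: Ee → Kk → Pp ← Rr
  Kk is a chain here and Kk is conditioned on, so the path is blocked at Kk.
Path 6: Ee → Kk → Rr
  Kk is a chain here and Kk is conditioned on, so the path is blocked at Kk.
Since every path is blocked, d-separation holds.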